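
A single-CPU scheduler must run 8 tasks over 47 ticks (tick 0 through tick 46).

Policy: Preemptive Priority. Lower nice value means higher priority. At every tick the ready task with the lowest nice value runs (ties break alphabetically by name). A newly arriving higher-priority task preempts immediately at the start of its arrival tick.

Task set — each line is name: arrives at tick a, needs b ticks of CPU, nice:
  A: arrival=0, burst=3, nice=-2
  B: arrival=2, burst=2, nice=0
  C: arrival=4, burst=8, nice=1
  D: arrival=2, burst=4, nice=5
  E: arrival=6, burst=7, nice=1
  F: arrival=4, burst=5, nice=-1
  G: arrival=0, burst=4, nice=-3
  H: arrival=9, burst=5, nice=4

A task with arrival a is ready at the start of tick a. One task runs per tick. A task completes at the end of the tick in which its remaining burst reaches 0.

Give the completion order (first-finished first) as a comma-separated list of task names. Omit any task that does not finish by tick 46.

completion order = G, A, F, B, C, E, H, D

t=0: ready={A,G} → run G
t=1: ready={A,G} → run G
t=2: ready={A,B,D,G} → run G
t=3: ready={A,B,D,G} → run G
t=4: ready={A,B,C,D,F} → run A
t=5: ready={A,B,C,D,F} → run A
t=6: ready={A,B,C,D,E,F} → run A
t=7: ready={B,C,D,E,F} → run F
t=8: ready={B,C,D,E,F} → run F
t=9: ready={B,C,D,E,F,H} → run F
t=10: ready={B,C,D,E,F,H} → run F
t=11: ready={B,C,D,E,F,H} → run F
t=12: ready={B,C,D,E,H} → run B
t=13: ready={B,C,D,E,H} → run B
t=14: ready={C,D,E,H} → run C
t=15: ready={C,D,E,H} → run C
t=16: ready={C,D,E,H} → run C
t=17: ready={C,D,E,H} → run C
t=18: ready={C,D,E,H} → run C
t=19: ready={C,D,E,H} → run C
t=20: ready={C,D,E,H} → run C
t=21: ready={C,D,E,H} → run C
t=22: ready={D,E,H} → run E
t=23: ready={D,E,H} → run E
t=24: ready={D,E,H} → run E
t=25: ready={D,E,H} → run E
t=26: ready={D,E,H} → run E
t=27: ready={D,E,H} → run E
t=28: ready={D,E,H} → run E
t=29: ready={D,H} → run H
t=30: ready={D,H} → run H
t=31: ready={D,H} → run H
t=32: ready={D,H} → run H
t=33: ready={D,H} → run H
t=34: ready={D} → run D
t=35: ready={D} → run D
t=36: ready={D} → run D
t=37: ready={D} → run D
t=38: (idle)
t=39: (idle)
t=40: (idle)
t=41: (idle)
t=42: (idle)
t=43: (idle)
t=44: (idle)
t=45: (idle)
t=46: (idle)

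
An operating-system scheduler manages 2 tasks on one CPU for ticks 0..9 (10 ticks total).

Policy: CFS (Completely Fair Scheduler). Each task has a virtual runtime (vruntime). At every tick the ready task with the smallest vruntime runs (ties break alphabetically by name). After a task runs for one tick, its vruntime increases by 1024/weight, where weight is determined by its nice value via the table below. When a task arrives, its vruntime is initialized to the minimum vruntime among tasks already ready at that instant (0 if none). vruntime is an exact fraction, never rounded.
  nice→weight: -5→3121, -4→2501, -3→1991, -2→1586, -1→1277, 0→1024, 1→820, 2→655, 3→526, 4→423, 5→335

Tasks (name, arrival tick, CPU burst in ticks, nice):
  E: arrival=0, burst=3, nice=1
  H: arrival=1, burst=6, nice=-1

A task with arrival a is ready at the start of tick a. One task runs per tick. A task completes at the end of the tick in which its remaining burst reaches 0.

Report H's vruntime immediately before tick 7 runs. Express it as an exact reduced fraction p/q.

t=0: vr[E=0] → run E
t=1: vr[E=256/205 H=256/205] → run E
t=2: vr[E=512/205 H=256/205] → run H
t=3: vr[E=512/205 H=536832/261785] → run H
t=4: vr[E=512/205 H=746752/261785] → run E
t=5: vr[H=746752/261785] → run H
t=6: vr[H=956672/261785] → run H
t=7: vr[H=1166592/261785] → run H
t=8: vr[H=1376512/261785] → run H
t=9: (idle)

vruntime(H, start of tick 7) = 1166592/261785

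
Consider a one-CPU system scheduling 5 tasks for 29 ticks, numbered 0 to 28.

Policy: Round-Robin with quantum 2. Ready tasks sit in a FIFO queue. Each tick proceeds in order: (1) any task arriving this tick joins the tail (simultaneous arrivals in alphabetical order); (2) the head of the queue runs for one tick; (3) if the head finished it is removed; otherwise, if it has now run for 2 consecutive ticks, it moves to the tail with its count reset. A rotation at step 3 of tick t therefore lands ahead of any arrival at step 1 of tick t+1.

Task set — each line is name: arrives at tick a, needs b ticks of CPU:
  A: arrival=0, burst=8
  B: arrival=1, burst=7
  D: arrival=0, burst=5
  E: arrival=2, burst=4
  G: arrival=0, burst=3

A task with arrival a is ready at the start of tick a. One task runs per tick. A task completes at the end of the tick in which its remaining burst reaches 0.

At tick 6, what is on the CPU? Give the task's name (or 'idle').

t=0: queue=[A,D,G] q_used=0 → run A
t=1: queue=[A,D,G,B] q_used=1 → run A
t=2: queue=[D,G,B,A,E] q_used=0 → run D
t=3: queue=[D,G,B,A,E] q_used=1 → run D
t=4: queue=[G,B,A,E,D] q_used=0 → run G
t=5: queue=[G,B,A,E,D] q_used=1 → run G
t=6: queue=[B,A,E,D,G] q_used=0 → run B
t=7: queue=[B,A,E,D,G] q_used=1 → run B
t=8: queue=[A,E,D,G,B] q_used=0 → run A
t=9: queue=[A,E,D,G,B] q_used=1 → run A
t=10: queue=[E,D,G,B,A] q_used=0 → run E
t=11: queue=[E,D,G,B,A] q_used=1 → run E
t=12: queue=[D,G,B,A,E] q_used=0 → run D
t=13: queue=[D,G,B,A,E] q_used=1 → run D
t=14: queue=[G,B,A,E,D] q_used=0 → run G
t=15: queue=[B,A,E,D] q_used=0 → run B
t=16: queue=[B,A,E,D] q_used=1 → run B
t=17: queue=[A,E,D,B] q_used=0 → run A
t=18: queue=[A,E,D,B] q_used=1 → run A
t=19: queue=[E,D,B,A] q_used=0 → run E
t=20: queue=[E,D,B,A] q_used=1 → run E
t=21: queue=[D,B,A] q_used=0 → run D
t=22: queue=[B,A] q_used=0 → run B
t=23: queue=[B,A] q_used=1 → run B
t=24: queue=[A,B] q_used=0 → run A
t=25: queue=[A,B] q_used=1 → run A
t=26: queue=[B] q_used=0 → run B
t=27: (idle)
t=28: (idle)

running at tick 6 = B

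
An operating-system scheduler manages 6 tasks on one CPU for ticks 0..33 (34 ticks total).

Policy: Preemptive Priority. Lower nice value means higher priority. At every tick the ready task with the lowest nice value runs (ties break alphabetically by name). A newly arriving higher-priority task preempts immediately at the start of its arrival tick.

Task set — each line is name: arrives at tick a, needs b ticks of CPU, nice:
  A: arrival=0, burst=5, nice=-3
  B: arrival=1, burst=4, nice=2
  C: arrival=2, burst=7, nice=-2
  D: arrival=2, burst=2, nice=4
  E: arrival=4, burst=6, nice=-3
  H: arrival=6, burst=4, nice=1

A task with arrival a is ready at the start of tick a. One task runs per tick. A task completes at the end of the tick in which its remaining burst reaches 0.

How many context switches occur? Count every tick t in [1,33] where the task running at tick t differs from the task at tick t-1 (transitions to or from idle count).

context switches = 6

t=0: ready={A} → run A
t=1: ready={A,B} → run A
t=2: ready={A,B,C,D} → run A
t=3: ready={A,B,C,D} → run A
t=4: ready={A,B,C,D,E} → run A
t=5: ready={B,C,D,E} → run E
t=6: ready={B,C,D,E,H} → run E
t=7: ready={B,C,D,E,H} → run E
t=8: ready={B,C,D,E,H} → run E
t=9: ready={B,C,D,E,H} → run E
t=10: ready={B,C,D,E,H} → run E
t=11: ready={B,C,D,H} → run C
t=12: ready={B,C,D,H} → run C
t=13: ready={B,C,D,H} → run C
t=14: ready={B,C,D,H} → run C
t=15: ready={B,C,D,H} → run C
t=16: ready={B,C,D,H} → run C
t=17: ready={B,C,D,H} → run C
t=18: ready={B,D,H} → run H
t=19: ready={B,D,H} → run H
t=20: ready={B,D,H} → run H
t=21: ready={B,D,H} → run H
t=22: ready={B,D} → run B
t=23: ready={B,D} → run B
t=24: ready={B,D} → run B
t=25: ready={B,D} → run B
t=26: ready={D} → run D
t=27: ready={D} → run D
t=28: (idle)
t=29: (idle)
t=30: (idle)
t=31: (idle)
t=32: (idle)
t=33: (idle)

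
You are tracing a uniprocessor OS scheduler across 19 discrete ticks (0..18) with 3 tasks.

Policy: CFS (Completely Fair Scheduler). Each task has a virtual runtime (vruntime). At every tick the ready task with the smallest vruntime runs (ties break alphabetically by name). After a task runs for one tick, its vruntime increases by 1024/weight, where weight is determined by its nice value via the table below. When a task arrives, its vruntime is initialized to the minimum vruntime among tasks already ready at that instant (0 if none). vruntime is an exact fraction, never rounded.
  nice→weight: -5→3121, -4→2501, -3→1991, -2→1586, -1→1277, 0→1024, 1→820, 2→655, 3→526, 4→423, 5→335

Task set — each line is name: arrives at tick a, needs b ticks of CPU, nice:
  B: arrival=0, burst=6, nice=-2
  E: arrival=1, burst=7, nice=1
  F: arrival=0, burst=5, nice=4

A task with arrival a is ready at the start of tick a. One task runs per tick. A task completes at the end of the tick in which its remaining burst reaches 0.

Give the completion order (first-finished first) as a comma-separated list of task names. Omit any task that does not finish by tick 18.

completion order = B, E, F

t=0: vr[B=0 F=0] → run B
t=1: vr[B=512/793 E=0 F=0] → run E
t=2: vr[B=512/793 E=256/205 F=0] → run F
t=3: vr[B=512/793 E=256/205 F=1024/423] → run B
t=4: vr[B=1024/793 E=256/205 F=1024/423] → run E
t=5: vr[B=1024/793 E=512/205 F=1024/423] → run B
t=6: vr[B=1536/793 E=512/205 F=1024/423] → run B
t=7: vr[B=2048/793 E=512/205 F=1024/423] → run F
t=8: vr[B=2048/793 E=512/205 F=2048/423] → run E
t=9: vr[B=2048/793 E=768/205 F=2048/423] → run B
t=10: vr[B=2560/793 E=768/205 F=2048/423] → run B
t=11: vr[E=768/205 F=2048/423] → run E
t=12: vr[E=1024/205 F=2048/423] → run F
t=13: vr[E=1024/205 F=1024/141] → run E
t=14: vr[E=256/41 F=1024/141] → run E
t=15: vr[E=1536/205 F=1024/141] → run F
t=16: vr[E=1536/205 F=4096/423] → run E
t=17: vr[F=4096/423] → run F
t=18: (idle)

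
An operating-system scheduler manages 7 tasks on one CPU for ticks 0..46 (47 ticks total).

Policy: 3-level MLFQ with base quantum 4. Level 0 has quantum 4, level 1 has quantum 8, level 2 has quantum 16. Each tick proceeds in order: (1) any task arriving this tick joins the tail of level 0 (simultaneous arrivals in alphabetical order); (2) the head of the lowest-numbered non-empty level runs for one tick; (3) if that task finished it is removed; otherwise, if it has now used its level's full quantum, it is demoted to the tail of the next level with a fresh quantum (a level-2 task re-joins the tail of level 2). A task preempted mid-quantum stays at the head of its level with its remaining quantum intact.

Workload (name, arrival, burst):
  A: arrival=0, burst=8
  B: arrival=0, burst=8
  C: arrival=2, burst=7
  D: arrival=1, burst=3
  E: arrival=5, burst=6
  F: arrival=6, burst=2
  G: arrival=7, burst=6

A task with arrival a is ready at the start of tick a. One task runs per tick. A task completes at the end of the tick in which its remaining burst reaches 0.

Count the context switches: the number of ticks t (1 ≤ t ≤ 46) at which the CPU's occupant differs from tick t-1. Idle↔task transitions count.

t=0: L0/L1/L2 = AB/-/- → run A
t=1: L0/L1/L2 = ABD/-/- → run A
t=2: L0/L1/L2 = ABDC/-/- → run A
t=3: L0/L1/L2 = ABDC/-/- → run A
t=4: L0/L1/L2 = BDC/A/- → run B
t=5: L0/L1/L2 = BDCE/A/- → run B
t=6: L0/L1/L2 = BDCEF/A/- → run B
t=7: L0/L1/L2 = BDCEFG/A/- → run B
t=8: L0/L1/L2 = DCEFG/AB/- → run D
t=9: L0/L1/L2 = DCEFG/AB/- → run D
t=10: L0/L1/L2 = DCEFG/AB/- → run D
t=11: L0/L1/L2 = CEFG/AB/- → run C
t=12: L0/L1/L2 = CEFG/AB/- → run C
t=13: L0/L1/L2 = CEFG/AB/- → run C
t=14: L0/L1/L2 = CEFG/AB/- → run C
t=15: L0/L1/L2 = EFG/ABC/- → run E
t=16: L0/L1/L2 = EFG/ABC/- → run E
t=17: L0/L1/L2 = EFG/ABC/- → run E
t=18: L0/L1/L2 = EFG/ABC/- → run E
t=19: L0/L1/L2 = FG/ABCE/- → run F
t=20: L0/L1/L2 = FG/ABCE/- → run F
t=21: L0/L1/L2 = G/ABCE/- → run G
t=22: L0/L1/L2 = G/ABCE/- → run G
t=23: L0/L1/L2 = G/ABCE/- → run G
t=24: L0/L1/L2 = G/ABCE/- → run G
t=25: L0/L1/L2 = -/ABCEG/- → run A
t=26: L0/L1/L2 = -/ABCEG/- → run A
t=27: L0/L1/L2 = -/ABCEG/- → run A
t=28: L0/L1/L2 = -/ABCEG/- → run A
t=29: L0/L1/L2 = -/BCEG/- → run B
t=30: L0/L1/L2 = -/BCEG/- → run B
t=31: L0/L1/L2 = -/BCEG/- → run B
t=32: L0/L1/L2 = -/BCEG/- → run B
t=33: L0/L1/L2 = -/CEG/- → run C
t=34: L0/L1/L2 = -/CEG/- → run C
t=35: L0/L1/L2 = -/CEG/- → run C
t=36: L0/L1/L2 = -/EG/- → run E
t=37: L0/L1/L2 = -/EG/- → run E
t=38: L0/L1/L2 = -/G/- → run G
t=39: L0/L1/L2 = -/G/- → run G
t=40: (idle)
t=41: (idle)
t=42: (idle)
t=43: (idle)
t=44: (idle)
t=45: (idle)
t=46: (idle)

context switches = 12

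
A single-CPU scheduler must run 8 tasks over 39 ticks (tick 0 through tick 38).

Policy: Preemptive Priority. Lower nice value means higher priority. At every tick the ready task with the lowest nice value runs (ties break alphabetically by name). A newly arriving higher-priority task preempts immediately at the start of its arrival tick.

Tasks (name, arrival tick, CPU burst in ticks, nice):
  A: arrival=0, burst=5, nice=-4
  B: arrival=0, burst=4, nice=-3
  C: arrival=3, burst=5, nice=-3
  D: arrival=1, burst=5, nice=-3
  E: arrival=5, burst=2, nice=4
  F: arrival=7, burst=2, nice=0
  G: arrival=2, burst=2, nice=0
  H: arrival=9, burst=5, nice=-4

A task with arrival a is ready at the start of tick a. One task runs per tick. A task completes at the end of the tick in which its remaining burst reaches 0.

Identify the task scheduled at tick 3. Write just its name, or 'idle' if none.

t=0: ready={A,B} → run A
t=1: ready={A,B,D} → run A
t=2: ready={A,B,D,G} → run A
t=3: ready={A,B,C,D,G} → run A
t=4: ready={A,B,C,D,G} → run A
t=5: ready={B,C,D,E,G} → run B
t=6: ready={B,C,D,E,G} → run B
t=7: ready={B,C,D,E,F,G} → run B
t=8: ready={B,C,D,E,F,G} → run B
t=9: ready={C,D,E,F,G,H} → run H
t=10: ready={C,D,E,F,G,H} → run H
t=11: ready={C,D,E,F,G,H} → run H
t=12: ready={C,D,E,F,G,H} → run H
t=13: ready={C,D,E,F,G,H} → run H
t=14: ready={C,D,E,F,G} → run C
t=15: ready={C,D,E,F,G} → run C
t=16: ready={C,D,E,F,G} → run C
t=17: ready={C,D,E,F,G} → run C
t=18: ready={C,D,E,F,G} → run C
t=19: ready={D,E,F,G} → run D
t=20: ready={D,E,F,G} → run D
t=21: ready={D,E,F,G} → run D
t=22: ready={D,E,F,G} → run D
t=23: ready={D,E,F,G} → run D
t=24: ready={E,F,G} → run F
t=25: ready={E,F,G} → run F
t=26: ready={E,G} → run G
t=27: ready={E,G} → run G
t=28: ready={E} → run E
t=29: ready={E} → run E
t=30: (idle)
t=31: (idle)
t=32: (idle)
t=33: (idle)
t=34: (idle)
t=35: (idle)
t=36: (idle)
t=37: (idle)
t=38: (idle)

running at tick 3 = A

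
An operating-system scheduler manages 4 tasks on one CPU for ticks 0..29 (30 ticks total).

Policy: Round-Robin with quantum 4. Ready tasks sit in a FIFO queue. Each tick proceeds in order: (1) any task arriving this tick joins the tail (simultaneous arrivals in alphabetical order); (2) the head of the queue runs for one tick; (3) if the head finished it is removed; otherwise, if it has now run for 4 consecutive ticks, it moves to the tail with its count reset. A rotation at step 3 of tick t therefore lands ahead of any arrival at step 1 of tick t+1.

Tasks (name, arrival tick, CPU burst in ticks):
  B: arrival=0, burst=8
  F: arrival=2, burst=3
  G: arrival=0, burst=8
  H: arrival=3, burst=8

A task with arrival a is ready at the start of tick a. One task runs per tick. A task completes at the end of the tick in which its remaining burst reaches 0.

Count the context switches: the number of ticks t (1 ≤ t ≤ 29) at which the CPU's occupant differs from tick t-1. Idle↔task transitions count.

context switches = 7

t=0: queue=[B,G] q_used=0 → run B
t=1: queue=[B,G] q_used=1 → run B
t=2: queue=[B,G,F] q_used=2 → run B
t=3: queue=[B,G,F,H] q_used=3 → run B
t=4: queue=[G,F,H,B] q_used=0 → run G
t=5: queue=[G,F,H,B] q_used=1 → run G
t=6: queue=[G,F,H,B] q_used=2 → run G
t=7: queue=[G,F,H,B] q_used=3 → run G
t=8: queue=[F,H,B,G] q_used=0 → run F
t=9: queue=[F,H,B,G] q_used=1 → run F
t=10: queue=[F,H,B,G] q_used=2 → run F
t=11: queue=[H,B,G] q_used=0 → run H
t=12: queue=[H,B,G] q_used=1 → run H
t=13: queue=[H,B,G] q_used=2 → run H
t=14: queue=[H,B,G] q_used=3 → run H
t=15: queue=[B,G,H] q_used=0 → run B
t=16: queue=[B,G,H] q_used=1 → run B
t=17: queue=[B,G,H] q_used=2 → run B
t=18: queue=[B,G,H] q_used=3 → run B
t=19: queue=[G,H] q_used=0 → run G
t=20: queue=[G,H] q_used=1 → run G
t=21: queue=[G,H] q_used=2 → run G
t=22: queue=[G,H] q_used=3 → run G
t=23: queue=[H] q_used=0 → run H
t=24: queue=[H] q_used=1 → run H
t=25: queue=[H] q_used=2 → run H
t=26: queue=[H] q_used=3 → run H
t=27: (idle)
t=28: (idle)
t=29: (idle)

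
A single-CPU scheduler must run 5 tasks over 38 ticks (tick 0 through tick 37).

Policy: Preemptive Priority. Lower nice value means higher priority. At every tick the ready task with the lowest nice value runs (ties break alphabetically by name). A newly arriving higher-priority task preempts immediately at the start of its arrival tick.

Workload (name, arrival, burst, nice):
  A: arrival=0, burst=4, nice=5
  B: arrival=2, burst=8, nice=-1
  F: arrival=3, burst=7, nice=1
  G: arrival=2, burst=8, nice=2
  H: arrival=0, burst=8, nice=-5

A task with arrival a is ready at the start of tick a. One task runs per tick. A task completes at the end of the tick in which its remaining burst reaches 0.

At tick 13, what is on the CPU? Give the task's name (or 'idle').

t=0: ready={A,H} → run H
t=1: ready={A,H} → run H
t=2: ready={A,B,G,H} → run H
t=3: ready={A,B,F,G,H} → run H
t=4: ready={A,B,F,G,H} → run H
t=5: ready={A,B,F,G,H} → run H
t=6: ready={A,B,F,G,H} → run H
t=7: ready={A,B,F,G,H} → run H
t=8: ready={A,B,F,G} → run B
t=9: ready={A,B,F,G} → run B
t=10: ready={A,B,F,G} → run B
t=11: ready={A,B,F,G} → run B
t=12: ready={A,B,F,G} → run B
t=13: ready={A,B,F,G} → run B
t=14: ready={A,B,F,G} → run B
t=15: ready={A,B,F,G} → run B
t=16: ready={A,F,G} → run F
t=17: ready={A,F,G} → run F
t=18: ready={A,F,G} → run F
t=19: ready={A,F,G} → run F
t=20: ready={A,F,G} → run F
t=21: ready={A,F,G} → run F
t=22: ready={A,F,G} → run F
t=23: ready={A,G} → run G
t=24: ready={A,G} → run G
t=25: ready={A,G} → run G
t=26: ready={A,G} → run G
t=27: ready={A,G} → run G
t=28: ready={A,G} → run G
t=29: ready={A,G} → run G
t=30: ready={A,G} → run G
t=31: ready={A} → run A
t=32: ready={A} → run A
t=33: ready={A} → run A
t=34: ready={A} → run A
t=35: (idle)
t=36: (idle)
t=37: (idle)

running at tick 13 = B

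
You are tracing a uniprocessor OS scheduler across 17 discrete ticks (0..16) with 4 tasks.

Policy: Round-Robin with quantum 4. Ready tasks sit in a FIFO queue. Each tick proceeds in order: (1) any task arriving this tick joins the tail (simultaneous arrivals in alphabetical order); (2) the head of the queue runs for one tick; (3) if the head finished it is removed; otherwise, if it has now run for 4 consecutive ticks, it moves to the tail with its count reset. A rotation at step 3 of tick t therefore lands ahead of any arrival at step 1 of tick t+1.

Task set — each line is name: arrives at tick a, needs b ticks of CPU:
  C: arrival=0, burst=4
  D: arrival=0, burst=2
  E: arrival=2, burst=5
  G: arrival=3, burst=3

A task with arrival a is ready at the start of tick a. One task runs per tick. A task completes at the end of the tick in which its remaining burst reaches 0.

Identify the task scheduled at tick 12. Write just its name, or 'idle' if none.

running at tick 12 = G

t=0: queue=[C,D] q_used=0 → run C
t=1: queue=[C,D] q_used=1 → run C
t=2: queue=[C,D,E] q_used=2 → run C
t=3: queue=[C,D,E,G] q_used=3 → run C
t=4: queue=[D,E,G] q_used=0 → run D
t=5: queue=[D,E,G] q_used=1 → run D
t=6: queue=[E,G] q_used=0 → run E
t=7: queue=[E,G] q_used=1 → run E
t=8: queue=[E,G] q_used=2 → run E
t=9: queue=[E,G] q_used=3 → run E
t=10: queue=[G,E] q_used=0 → run G
t=11: queue=[G,E] q_used=1 → run G
t=12: queue=[G,E] q_used=2 → run G
t=13: queue=[E] q_used=0 → run E
t=14: (idle)
t=15: (idle)
t=16: (idle)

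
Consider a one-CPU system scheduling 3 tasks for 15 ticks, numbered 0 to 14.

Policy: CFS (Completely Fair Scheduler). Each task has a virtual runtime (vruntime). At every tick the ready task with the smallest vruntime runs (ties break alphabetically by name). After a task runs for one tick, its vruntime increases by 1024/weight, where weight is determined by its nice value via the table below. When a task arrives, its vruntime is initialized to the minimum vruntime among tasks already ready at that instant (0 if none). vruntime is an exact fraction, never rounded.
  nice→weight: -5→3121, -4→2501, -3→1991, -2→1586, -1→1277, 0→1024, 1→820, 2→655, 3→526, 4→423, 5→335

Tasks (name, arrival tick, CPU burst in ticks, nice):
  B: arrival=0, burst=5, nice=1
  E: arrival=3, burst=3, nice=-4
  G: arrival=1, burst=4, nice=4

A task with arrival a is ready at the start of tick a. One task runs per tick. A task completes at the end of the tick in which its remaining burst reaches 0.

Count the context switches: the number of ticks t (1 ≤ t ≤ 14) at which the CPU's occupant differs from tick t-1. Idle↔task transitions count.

t=0: vr[B=0] → run B
t=1: vr[B=256/205 G=256/205] → run B
t=2: vr[B=512/205 G=256/205] → run G
t=3: vr[B=512/205 E=512/205 G=318208/86715] → run B
t=4: vr[B=768/205 E=512/205 G=318208/86715] → run E
t=5: vr[B=768/205 E=36352/12505 G=318208/86715] → run E
t=6: vr[B=768/205 E=41472/12505 G=318208/86715] → run E
t=7: vr[B=768/205 G=318208/86715] → run G
t=8: vr[B=768/205 G=528128/86715] → run B
t=9: vr[B=1024/205 G=528128/86715] → run B
t=10: vr[G=528128/86715] → run G
t=11: vr[G=246016/28905] → run G
t=12: (idle)
t=13: (idle)
t=14: (idle)

context switches = 7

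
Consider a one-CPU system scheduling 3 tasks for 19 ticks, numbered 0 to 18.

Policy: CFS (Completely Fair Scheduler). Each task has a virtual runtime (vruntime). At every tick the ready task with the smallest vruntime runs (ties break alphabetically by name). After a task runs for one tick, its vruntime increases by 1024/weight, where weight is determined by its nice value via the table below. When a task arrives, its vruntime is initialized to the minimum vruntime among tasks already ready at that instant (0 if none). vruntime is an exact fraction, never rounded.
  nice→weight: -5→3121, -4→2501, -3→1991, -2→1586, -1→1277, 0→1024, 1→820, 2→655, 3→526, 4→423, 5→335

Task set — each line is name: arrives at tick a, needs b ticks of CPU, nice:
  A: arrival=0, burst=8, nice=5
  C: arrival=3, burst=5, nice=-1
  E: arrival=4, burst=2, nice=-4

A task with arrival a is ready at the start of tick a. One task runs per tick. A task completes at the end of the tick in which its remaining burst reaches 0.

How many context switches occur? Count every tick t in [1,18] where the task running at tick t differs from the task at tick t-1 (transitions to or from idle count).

context switches = 7

t=0: vr[A=0] → run A
t=1: vr[A=1024/335] → run A
t=2: vr[A=2048/335] → run A
t=3: vr[A=3072/335 C=3072/335] → run A
t=4: vr[A=4096/335 C=3072/335 E=3072/335] → run C
t=5: vr[A=4096/335 C=4265984/427795 E=3072/335] → run E
t=6: vr[A=4096/335 C=4265984/427795 E=8026112/837835] → run E
t=7: vr[A=4096/335 C=4265984/427795] → run C
t=8: vr[A=4096/335 C=4609024/427795] → run C
t=9: vr[A=4096/335 C=4952064/427795] → run C
t=10: vr[A=4096/335 C=5295104/427795] → run A
t=11: vr[A=1024/67 C=5295104/427795] → run C
t=12: vr[A=1024/67] → run A
t=13: vr[A=6144/335] → run A
t=14: vr[A=7168/335] → run A
t=15: (idle)
t=16: (idle)
t=17: (idle)
t=18: (idle)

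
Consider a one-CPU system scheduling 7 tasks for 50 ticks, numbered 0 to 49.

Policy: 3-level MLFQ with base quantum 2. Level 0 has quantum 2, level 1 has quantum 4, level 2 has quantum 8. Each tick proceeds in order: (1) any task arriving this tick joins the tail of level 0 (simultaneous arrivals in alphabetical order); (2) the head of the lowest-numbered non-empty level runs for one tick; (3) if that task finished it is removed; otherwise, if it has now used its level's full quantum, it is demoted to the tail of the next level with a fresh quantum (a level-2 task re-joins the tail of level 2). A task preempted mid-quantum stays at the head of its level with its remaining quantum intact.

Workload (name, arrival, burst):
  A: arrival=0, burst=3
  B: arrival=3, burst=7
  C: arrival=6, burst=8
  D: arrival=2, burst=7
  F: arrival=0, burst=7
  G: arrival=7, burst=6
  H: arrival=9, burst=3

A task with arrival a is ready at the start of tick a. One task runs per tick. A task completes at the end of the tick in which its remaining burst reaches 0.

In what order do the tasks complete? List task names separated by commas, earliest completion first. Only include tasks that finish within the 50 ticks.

t=0: L0/L1/L2 = AF/-/- → run A
t=1: L0/L1/L2 = AF/-/- → run A
t=2: L0/L1/L2 = FD/A/- → run F
t=3: L0/L1/L2 = FDB/A/- → run F
t=4: L0/L1/L2 = DB/AF/- → run D
t=5: L0/L1/L2 = DB/AF/- → run D
t=6: L0/L1/L2 = BC/AFD/- → run B
t=7: L0/L1/L2 = BCG/AFD/- → run B
t=8: L0/L1/L2 = CG/AFDB/- → run C
t=9: L0/L1/L2 = CGH/AFDB/- → run C
t=10: L0/L1/L2 = GH/AFDBC/- → run G
t=11: L0/L1/L2 = GH/AFDBC/- → run G
t=12: L0/L1/L2 = H/AFDBCG/- → run H
t=13: L0/L1/L2 = H/AFDBCG/- → run H
t=14: L0/L1/L2 = -/AFDBCGH/- → run A
t=15: L0/L1/L2 = -/FDBCGH/- → run F
t=16: L0/L1/L2 = -/FDBCGH/- → run F
t=17: L0/L1/L2 = -/FDBCGH/- → run F
t=18: L0/L1/L2 = -/FDBCGH/- → run F
t=19: L0/L1/L2 = -/DBCGH/F → run D
t=20: L0/L1/L2 = -/DBCGH/F → run D
t=21: L0/L1/L2 = -/DBCGH/F → run D
t=22: L0/L1/L2 = -/DBCGH/F → run D
t=23: L0/L1/L2 = -/BCGH/FD → run B
t=24: L0/L1/L2 = -/BCGH/FD → run B
t=25: L0/L1/L2 = -/BCGH/FD → run B
t=26: L0/L1/L2 = -/BCGH/FD → run B
t=27: L0/L1/L2 = -/CGH/FDB → run C
t=28: L0/L1/L2 = -/CGH/FDB → run C
t=29: L0/L1/L2 = -/CGH/FDB → run C
t=30: L0/L1/L2 = -/CGH/FDB → run C
t=31: L0/L1/L2 = -/GH/FDBC → run G
t=32: L0/L1/L2 = -/GH/FDBC → run G
t=33: L0/L1/L2 = -/GH/FDBC → run G
t=34: L0/L1/L2 = -/GH/FDBC → run G
t=35: L0/L1/L2 = -/H/FDBC → run H
t=36: L0/L1/L2 = -/-/FDBC → run F
t=37: L0/L1/L2 = -/-/DBC → run D
t=38: L0/L1/L2 = -/-/BC → run B
t=39: L0/L1/L2 = -/-/C → run C
t=40: L0/L1/L2 = -/-/C → run C
t=41: (idle)
t=42: (idle)
t=43: (idle)
t=44: (idle)
t=45: (idle)
t=46: (idle)
t=47: (idle)
t=48: (idle)
t=49: (idle)

completion order = A, G, H, F, D, B, C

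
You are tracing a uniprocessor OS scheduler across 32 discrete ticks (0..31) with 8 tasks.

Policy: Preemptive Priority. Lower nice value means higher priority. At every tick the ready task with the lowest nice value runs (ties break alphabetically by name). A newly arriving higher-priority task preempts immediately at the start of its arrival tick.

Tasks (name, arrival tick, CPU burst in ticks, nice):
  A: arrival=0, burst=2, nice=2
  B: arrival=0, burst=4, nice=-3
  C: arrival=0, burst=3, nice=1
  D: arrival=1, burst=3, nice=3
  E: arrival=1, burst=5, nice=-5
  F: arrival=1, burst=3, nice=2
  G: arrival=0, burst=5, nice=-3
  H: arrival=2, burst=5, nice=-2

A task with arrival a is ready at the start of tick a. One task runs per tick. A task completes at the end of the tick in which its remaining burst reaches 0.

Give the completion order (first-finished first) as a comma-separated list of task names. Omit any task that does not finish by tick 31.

completion order = E, B, G, H, C, A, F, D

t=0: ready={A,B,C,G} → run B
t=1: ready={A,B,C,D,E,F,G} → run E
t=2: ready={A,B,C,D,E,F,G,H} → run E
t=3: ready={A,B,C,D,E,F,G,H} → run E
t=4: ready={A,B,C,D,E,F,G,H} → run E
t=5: ready={A,B,C,D,E,F,G,H} → run E
t=6: ready={A,B,C,D,F,G,H} → run B
t=7: ready={A,B,C,D,F,G,H} → run B
t=8: ready={A,B,C,D,F,G,H} → run B
t=9: ready={A,C,D,F,G,H} → run G
t=10: ready={A,C,D,F,G,H} → run G
t=11: ready={A,C,D,F,G,H} → run G
t=12: ready={A,C,D,F,G,H} → run G
t=13: ready={A,C,D,F,G,H} → run G
t=14: ready={A,C,D,F,H} → run H
t=15: ready={A,C,D,F,H} → run H
t=16: ready={A,C,D,F,H} → run H
t=17: ready={A,C,D,F,H} → run H
t=18: ready={A,C,D,F,H} → run H
t=19: ready={A,C,D,F} → run C
t=20: ready={A,C,D,F} → run C
t=21: ready={A,C,D,F} → run C
t=22: ready={A,D,F} → run A
t=23: ready={A,D,F} → run A
t=24: ready={D,F} → run F
t=25: ready={D,F} → run F
t=26: ready={D,F} → run F
t=27: ready={D} → run D
t=28: ready={D} → run D
t=29: ready={D} → run D
t=30: (idle)
t=31: (idle)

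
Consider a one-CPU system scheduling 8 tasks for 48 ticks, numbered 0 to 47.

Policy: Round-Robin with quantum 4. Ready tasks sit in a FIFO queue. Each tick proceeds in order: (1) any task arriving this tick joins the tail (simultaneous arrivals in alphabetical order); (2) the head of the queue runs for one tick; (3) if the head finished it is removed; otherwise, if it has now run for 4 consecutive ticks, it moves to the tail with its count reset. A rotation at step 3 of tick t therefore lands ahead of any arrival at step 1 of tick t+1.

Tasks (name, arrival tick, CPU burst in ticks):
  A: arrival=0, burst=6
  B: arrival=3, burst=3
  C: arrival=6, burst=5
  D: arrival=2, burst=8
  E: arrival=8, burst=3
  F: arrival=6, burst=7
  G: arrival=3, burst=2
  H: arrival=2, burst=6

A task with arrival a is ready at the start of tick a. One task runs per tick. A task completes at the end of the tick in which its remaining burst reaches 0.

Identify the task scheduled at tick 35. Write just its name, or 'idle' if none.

running at tick 35 = H

t=0: queue=[A] q_used=0 → run A
t=1: queue=[A] q_used=1 → run A
t=2: queue=[A,D,H] q_used=2 → run A
t=3: queue=[A,D,H,B,G] q_used=3 → run A
t=4: queue=[D,H,B,G,A] q_used=0 → run D
t=5: queue=[D,H,B,G,A] q_used=1 → run D
t=6: queue=[D,H,B,G,A,C,F] q_used=2 → run D
t=7: queue=[D,H,B,G,A,C,F] q_used=3 → run D
t=8: queue=[H,B,G,A,C,F,D,E] q_used=0 → run H
t=9: queue=[H,B,G,A,C,F,D,E] q_used=1 → run H
t=10: queue=[H,B,G,A,C,F,D,E] q_used=2 → run H
t=11: queue=[H,B,G,A,C,F,D,E] q_used=3 → run H
t=12: queue=[B,G,A,C,F,D,E,H] q_used=0 → run B
t=13: queue=[B,G,A,C,F,D,E,H] q_used=1 → run B
t=14: queue=[B,G,A,C,F,D,E,H] q_used=2 → run B
t=15: queue=[G,A,C,F,D,E,H] q_used=0 → run G
t=16: queue=[G,A,C,F,D,E,H] q_used=1 → run G
t=17: queue=[A,C,F,D,E,H] q_used=0 → run A
t=18: queue=[A,C,F,D,E,H] q_used=1 → run A
t=19: queue=[C,F,D,E,H] q_used=0 → run C
t=20: queue=[C,F,D,E,H] q_used=1 → run C
t=21: queue=[C,F,D,E,H] q_used=2 → run C
t=22: queue=[C,F,D,E,H] q_used=3 → run C
t=23: queue=[F,D,E,H,C] q_used=0 → run F
t=24: queue=[F,D,E,H,C] q_used=1 → run F
t=25: queue=[F,D,E,H,C] q_used=2 → run F
t=26: queue=[F,D,E,H,C] q_used=3 → run F
t=27: queue=[D,E,H,C,F] q_used=0 → run D
t=28: queue=[D,E,H,C,F] q_used=1 → run D
t=29: queue=[D,E,H,C,F] q_used=2 → run D
t=30: queue=[D,E,H,C,F] q_used=3 → run D
t=31: queue=[E,H,C,F] q_used=0 → run E
t=32: queue=[E,H,C,F] q_used=1 → run E
t=33: queue=[E,H,C,F] q_used=2 → run E
t=34: queue=[H,C,F] q_used=0 → run H
t=35: queue=[H,C,F] q_used=1 → run H
t=36: queue=[C,F] q_used=0 → run C
t=37: queue=[F] q_used=0 → run F
t=38: queue=[F] q_used=1 → run F
t=39: queue=[F] q_used=2 → run F
t=40: (idle)
t=41: (idle)
t=42: (idle)
t=43: (idle)
t=44: (idle)
t=45: (idle)
t=46: (idle)
t=47: (idle)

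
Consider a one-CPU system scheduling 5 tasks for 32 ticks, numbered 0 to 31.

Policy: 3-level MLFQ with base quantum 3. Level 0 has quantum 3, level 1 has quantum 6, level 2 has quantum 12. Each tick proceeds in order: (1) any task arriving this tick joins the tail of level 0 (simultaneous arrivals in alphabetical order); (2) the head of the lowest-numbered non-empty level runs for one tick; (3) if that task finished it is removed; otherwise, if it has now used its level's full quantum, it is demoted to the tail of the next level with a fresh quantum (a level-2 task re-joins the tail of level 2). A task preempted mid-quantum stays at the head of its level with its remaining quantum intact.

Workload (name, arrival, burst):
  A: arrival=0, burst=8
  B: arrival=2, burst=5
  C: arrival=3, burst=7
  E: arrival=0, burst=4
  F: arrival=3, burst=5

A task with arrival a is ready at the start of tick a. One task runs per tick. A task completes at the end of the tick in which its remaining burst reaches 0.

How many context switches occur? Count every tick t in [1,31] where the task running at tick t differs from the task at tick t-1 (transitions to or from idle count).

context switches = 10

t=0: L0/L1/L2 = AE/-/- → run A
t=1: L0/L1/L2 = AE/-/- → run A
t=2: L0/L1/L2 = AEB/-/- → run A
t=3: L0/L1/L2 = EBCF/A/- → run E
t=4: L0/L1/L2 = EBCF/A/- → run E
t=5: L0/L1/L2 = EBCF/A/- → run E
t=6: L0/L1/L2 = BCF/AE/- → run B
t=7: L0/L1/L2 = BCF/AE/- → run B
t=8: L0/L1/L2 = BCF/AE/- → run B
t=9: L0/L1/L2 = CF/AEB/- → run C
t=10: L0/L1/L2 = CF/AEB/- → run C
t=11: L0/L1/L2 = CF/AEB/- → run C
t=12: L0/L1/L2 = F/AEBC/- → run F
t=13: L0/L1/L2 = F/AEBC/- → run F
t=14: L0/L1/L2 = F/AEBC/- → run F
t=15: L0/L1/L2 = -/AEBCF/- → run A
t=16: L0/L1/L2 = -/AEBCF/- → run A
t=17: L0/L1/L2 = -/AEBCF/- → run A
t=18: L0/L1/L2 = -/AEBCF/- → run A
t=19: L0/L1/L2 = -/AEBCF/- → run A
t=20: L0/L1/L2 = -/EBCF/- → run E
t=21: L0/L1/L2 = -/BCF/- → run B
t=22: L0/L1/L2 = -/BCF/- → run B
t=23: L0/L1/L2 = -/CF/- → run C
t=24: L0/L1/L2 = -/CF/- → run C
t=25: L0/L1/L2 = -/CF/- → run C
t=26: L0/L1/L2 = -/CF/- → run C
t=27: L0/L1/L2 = -/F/- → run F
t=28: L0/L1/L2 = -/F/- → run F
t=29: (idle)
t=30: (idle)
t=31: (idle)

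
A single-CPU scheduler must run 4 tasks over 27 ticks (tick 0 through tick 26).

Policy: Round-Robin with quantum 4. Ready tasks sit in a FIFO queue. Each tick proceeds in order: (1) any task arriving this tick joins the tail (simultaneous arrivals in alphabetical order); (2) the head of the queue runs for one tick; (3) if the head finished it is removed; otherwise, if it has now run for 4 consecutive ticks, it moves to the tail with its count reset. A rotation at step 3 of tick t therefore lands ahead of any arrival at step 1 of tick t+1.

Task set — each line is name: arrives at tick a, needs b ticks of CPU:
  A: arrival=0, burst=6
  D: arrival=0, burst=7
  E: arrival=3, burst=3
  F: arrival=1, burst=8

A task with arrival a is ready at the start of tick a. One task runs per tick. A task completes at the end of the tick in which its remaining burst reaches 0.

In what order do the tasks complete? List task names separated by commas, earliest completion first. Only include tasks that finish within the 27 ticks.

completion order = E, A, D, F

t=0: queue=[A,D] q_used=0 → run A
t=1: queue=[A,D,F] q_used=1 → run A
t=2: queue=[A,D,F] q_used=2 → run A
t=3: queue=[A,D,F,E] q_used=3 → run A
t=4: queue=[D,F,E,A] q_used=0 → run D
t=5: queue=[D,F,E,A] q_used=1 → run D
t=6: queue=[D,F,E,A] q_used=2 → run D
t=7: queue=[D,F,E,A] q_used=3 → run D
t=8: queue=[F,E,A,D] q_used=0 → run F
t=9: queue=[F,E,A,D] q_used=1 → run F
t=10: queue=[F,E,A,D] q_used=2 → run F
t=11: queue=[F,E,A,D] q_used=3 → run F
t=12: queue=[E,A,D,F] q_used=0 → run E
t=13: queue=[E,A,D,F] q_used=1 → run E
t=14: queue=[E,A,D,F] q_used=2 → run E
t=15: queue=[A,D,F] q_used=0 → run A
t=16: queue=[A,D,F] q_used=1 → run A
t=17: queue=[D,F] q_used=0 → run D
t=18: queue=[D,F] q_used=1 → run D
t=19: queue=[D,F] q_used=2 → run D
t=20: queue=[F] q_used=0 → run F
t=21: queue=[F] q_used=1 → run F
t=22: queue=[F] q_used=2 → run F
t=23: queue=[F] q_used=3 → run F
t=24: (idle)
t=25: (idle)
t=26: (idle)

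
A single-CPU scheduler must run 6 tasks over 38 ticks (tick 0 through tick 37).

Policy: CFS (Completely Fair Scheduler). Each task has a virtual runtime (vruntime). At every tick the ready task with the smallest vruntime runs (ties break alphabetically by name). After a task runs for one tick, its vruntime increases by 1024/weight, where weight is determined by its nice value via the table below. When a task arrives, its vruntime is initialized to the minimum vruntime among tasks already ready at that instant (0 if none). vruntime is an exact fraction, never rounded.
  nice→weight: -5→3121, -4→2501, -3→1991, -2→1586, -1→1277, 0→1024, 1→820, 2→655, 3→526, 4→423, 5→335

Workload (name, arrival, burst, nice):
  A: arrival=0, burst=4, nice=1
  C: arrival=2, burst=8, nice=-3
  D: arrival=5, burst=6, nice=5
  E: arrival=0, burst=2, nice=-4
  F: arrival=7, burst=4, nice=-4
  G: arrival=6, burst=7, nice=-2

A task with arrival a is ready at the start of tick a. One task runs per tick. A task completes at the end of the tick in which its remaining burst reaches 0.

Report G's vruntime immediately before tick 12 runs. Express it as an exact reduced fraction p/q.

t=0: vr[A=0 E=0] → run A
t=1: vr[A=256/205 E=0] → run E
t=2: vr[A=256/205 C=1024/2501 E=1024/2501] → run C
t=3: vr[A=256/205 C=4599808/4979491 E=1024/2501] → run E
t=4: vr[A=256/205 C=4599808/4979491] → run C
t=5: vr[A=256/205 C=7160832/4979491 D=256/205] → run A
t=6: vr[A=512/205 C=7160832/4979491 D=256/205 G=256/205] → run D
t=7: vr[A=512/205 C=7160832/4979491 D=59136/13735 F=256/205 G=256/205] → run F
t=8: vr[A=512/205 C=7160832/4979491 D=59136/13735 F=20736/12505 G=256/205] → run G
t=9: vr[A=512/205 C=7160832/4979491 D=59136/13735 F=20736/12505 G=307968/162565] → run C
t=10: vr[A=512/205 C=9721856/4979491 D=59136/13735 F=20736/12505 G=307968/162565] → run F
t=11: vr[A=512/205 C=9721856/4979491 D=59136/13735 F=25856/12505 G=307968/162565] → run G
t=12: vr[A=512/205 C=9721856/4979491 D=59136/13735 F=25856/12505 G=412928/162565] → run C
t=13: vr[A=512/205 C=12282880/4979491 D=59136/13735 F=25856/12505 G=412928/162565] → run F
t=14: vr[A=512/205 C=12282880/4979491 D=59136/13735 F=30976/12505 G=412928/162565] → run C
t=15: vr[A=512/205 C=14843904/4979491 D=59136/13735 F=30976/12505 G=412928/162565] → run F
t=16: vr[A=512/205 C=14843904/4979491 D=59136/13735 G=412928/162565] → run A
t=17: vr[A=768/205 C=14843904/4979491 D=59136/13735 G=412928/162565] → run G
t=18: vr[A=768/205 C=14843904/4979491 D=59136/13735 G=517888/162565] → run C
t=19: vr[A=768/205 C=17404928/4979491 D=59136/13735 G=517888/162565] → run G
t=20: vr[A=768/205 C=17404928/4979491 D=59136/13735 G=622848/162565] → run C
t=21: vr[A=768/205 C=19965952/4979491 D=59136/13735 G=622848/162565] → run A
t=22: vr[C=19965952/4979491 D=59136/13735 G=622848/162565] → run G
t=23: vr[C=19965952/4979491 D=59136/13735 G=727808/162565] → run C
t=24: vr[D=59136/13735 G=727808/162565] → run D
t=25: vr[D=20224/2747 G=727808/162565] → run G
t=26: vr[D=20224/2747 G=832768/162565] → run G
t=27: vr[D=20224/2747] → run D
t=28: vr[D=143104/13735] → run D
t=29: vr[D=185088/13735] → run D
t=30: vr[D=227072/13735] → run D
t=31: (idle)
t=32: (idle)
t=33: (idle)
t=34: (idle)
t=35: (idle)
t=36: (idle)
t=37: (idle)

vruntime(G, start of tick 12) = 412928/162565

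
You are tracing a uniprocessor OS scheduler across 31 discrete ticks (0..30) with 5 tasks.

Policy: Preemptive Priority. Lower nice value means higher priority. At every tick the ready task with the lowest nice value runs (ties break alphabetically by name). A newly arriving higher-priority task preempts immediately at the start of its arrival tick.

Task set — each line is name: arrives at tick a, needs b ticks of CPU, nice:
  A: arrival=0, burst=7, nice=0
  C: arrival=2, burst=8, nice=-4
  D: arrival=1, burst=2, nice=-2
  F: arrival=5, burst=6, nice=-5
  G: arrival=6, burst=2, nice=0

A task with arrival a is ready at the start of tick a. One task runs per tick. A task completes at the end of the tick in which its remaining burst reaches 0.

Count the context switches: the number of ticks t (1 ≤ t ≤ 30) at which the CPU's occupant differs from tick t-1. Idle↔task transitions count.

t=0: ready={A} → run A
t=1: ready={A,D} → run D
t=2: ready={A,C,D} → run C
t=3: ready={A,C,D} → run C
t=4: ready={A,C,D} → run C
t=5: ready={A,C,D,F} → run F
t=6: ready={A,C,D,F,G} → run F
t=7: ready={A,C,D,F,G} → run F
t=8: ready={A,C,D,F,G} → run F
t=9: ready={A,C,D,F,G} → run F
t=10: ready={A,C,D,F,G} → run F
t=11: ready={A,C,D,G} → run C
t=12: ready={A,C,D,G} → run C
t=13: ready={A,C,D,G} → run C
t=14: ready={A,C,D,G} → run C
t=15: ready={A,C,D,G} → run C
t=16: ready={A,D,G} → run D
t=17: ready={A,G} → run A
t=18: ready={A,G} → run A
t=19: ready={A,G} → run A
t=20: ready={A,G} → run A
t=21: ready={A,G} → run A
t=22: ready={A,G} → run A
t=23: ready={G} → run G
t=24: ready={G} → run G
t=25: (idle)
t=26: (idle)
t=27: (idle)
t=28: (idle)
t=29: (idle)
t=30: (idle)

context switches = 8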